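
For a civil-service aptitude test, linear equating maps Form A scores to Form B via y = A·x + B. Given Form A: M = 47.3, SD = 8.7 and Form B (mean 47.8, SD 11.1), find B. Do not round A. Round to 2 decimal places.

A = SD_Y / SD_X = 11.1 / 8.7 = 1.275862
B = M_Y − A·M_X = 47.8 − 1.275862 × 47.3 = -12.55

-12.55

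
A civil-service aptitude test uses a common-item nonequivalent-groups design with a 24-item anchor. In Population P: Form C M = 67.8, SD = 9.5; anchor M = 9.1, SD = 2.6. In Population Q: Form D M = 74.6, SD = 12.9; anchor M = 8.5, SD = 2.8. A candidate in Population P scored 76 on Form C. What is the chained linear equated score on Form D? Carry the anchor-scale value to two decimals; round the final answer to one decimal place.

Form C → anchor (Population P): v = (2.6/9.5)(76 − 67.8) + 9.1 = 11.34
anchor → Form D (Population Q): y = (12.9/2.8)(11.34 − 8.5) + 74.6 = 87.7

87.7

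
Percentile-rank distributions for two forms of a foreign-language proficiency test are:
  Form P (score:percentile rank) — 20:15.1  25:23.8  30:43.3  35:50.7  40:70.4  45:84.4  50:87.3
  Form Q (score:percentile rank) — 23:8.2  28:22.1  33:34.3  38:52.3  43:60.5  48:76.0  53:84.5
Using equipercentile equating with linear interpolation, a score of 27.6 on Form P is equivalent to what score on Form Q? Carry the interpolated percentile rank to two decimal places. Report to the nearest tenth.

PR of 27.6 on Form P: 23.8 + (27.6 − 25)/(30 − 25) × (43.3 − 23.8) = 33.94
On Form Q, PR 33.94 falls between score 28 (PR 22.1) and 33 (PR 34.3).
Interpolate: 28 + (33.94 − 22.1)/(34.3 − 22.1) × (33 − 28) = 32.9

32.9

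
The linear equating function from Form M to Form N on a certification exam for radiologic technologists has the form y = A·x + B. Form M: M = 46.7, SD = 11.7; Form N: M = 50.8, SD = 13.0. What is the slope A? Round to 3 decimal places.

A = SD_Y / SD_X = 13.0 / 11.7 = 1.111

1.111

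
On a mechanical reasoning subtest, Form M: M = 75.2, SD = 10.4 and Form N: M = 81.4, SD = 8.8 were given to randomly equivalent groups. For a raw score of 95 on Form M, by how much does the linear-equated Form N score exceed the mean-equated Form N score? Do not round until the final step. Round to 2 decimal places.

Mean-equated: 95 + (81.4 − 75.2) = 101.20
Linear-equated: (8.8/10.4)(95 − 75.2) + 81.4 = 98.154
Difference = 98.154 − 101.20 = -3.05

-3.05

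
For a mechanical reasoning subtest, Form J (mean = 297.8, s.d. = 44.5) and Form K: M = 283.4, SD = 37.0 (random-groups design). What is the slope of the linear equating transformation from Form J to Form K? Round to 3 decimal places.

A = SD_Y / SD_X = 37.0 / 44.5 = 0.831

0.831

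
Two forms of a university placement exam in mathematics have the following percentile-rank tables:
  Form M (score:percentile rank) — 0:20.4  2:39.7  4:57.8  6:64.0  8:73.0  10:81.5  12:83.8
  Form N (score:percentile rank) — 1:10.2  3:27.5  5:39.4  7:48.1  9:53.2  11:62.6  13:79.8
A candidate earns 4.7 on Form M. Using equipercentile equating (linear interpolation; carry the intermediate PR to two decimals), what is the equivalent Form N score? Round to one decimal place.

PR of 4.7 on Form M: 57.8 + (4.7 − 4)/(6 − 4) × (64.0 − 57.8) = 59.97
On Form N, PR 59.97 falls between score 9 (PR 53.2) and 11 (PR 62.6).
Interpolate: 9 + (59.97 − 53.2)/(62.6 − 53.2) × (11 − 9) = 10.4

10.4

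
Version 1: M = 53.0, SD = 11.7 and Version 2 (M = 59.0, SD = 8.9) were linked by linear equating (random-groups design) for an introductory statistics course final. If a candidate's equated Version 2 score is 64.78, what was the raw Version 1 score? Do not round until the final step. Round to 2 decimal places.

60.60

Invert y = (SD_Y/SD_X)(x − M_X) + M_Y:
x = (SD_X/SD_Y)(y − M_Y) + M_X = (11.7/8.9)(64.78 − 59.0) + 53.0
x = 1.314607 × 5.780 + 53.0 = 60.60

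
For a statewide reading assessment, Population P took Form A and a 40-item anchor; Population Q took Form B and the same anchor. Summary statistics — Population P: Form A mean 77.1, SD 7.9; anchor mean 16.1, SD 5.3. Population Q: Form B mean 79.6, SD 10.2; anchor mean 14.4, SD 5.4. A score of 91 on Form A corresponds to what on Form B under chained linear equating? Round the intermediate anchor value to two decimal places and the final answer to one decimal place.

100.4

Form A → anchor (Population P): v = (5.3/7.9)(91 − 77.1) + 16.1 = 25.43
anchor → Form B (Population Q): y = (10.2/5.4)(25.43 − 14.4) + 79.6 = 100.4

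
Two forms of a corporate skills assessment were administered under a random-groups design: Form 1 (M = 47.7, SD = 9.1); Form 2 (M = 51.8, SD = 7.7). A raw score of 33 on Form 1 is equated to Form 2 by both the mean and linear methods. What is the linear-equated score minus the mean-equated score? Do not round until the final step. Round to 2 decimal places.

Mean-equated: 33 + (51.8 − 47.7) = 37.10
Linear-equated: (7.7/9.1)(33 − 47.7) + 51.8 = 39.362
Difference = 39.362 − 37.10 = 2.26

2.26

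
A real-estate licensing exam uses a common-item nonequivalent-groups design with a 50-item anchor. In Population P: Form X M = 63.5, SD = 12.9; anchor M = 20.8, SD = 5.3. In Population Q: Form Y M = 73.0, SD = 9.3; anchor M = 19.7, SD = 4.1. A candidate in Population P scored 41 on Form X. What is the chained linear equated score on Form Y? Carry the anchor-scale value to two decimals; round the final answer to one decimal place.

Form X → anchor (Population P): v = (5.3/12.9)(41 − 63.5) + 20.8 = 11.56
anchor → Form Y (Population Q): y = (9.3/4.1)(11.56 − 19.7) + 73.0 = 54.5

54.5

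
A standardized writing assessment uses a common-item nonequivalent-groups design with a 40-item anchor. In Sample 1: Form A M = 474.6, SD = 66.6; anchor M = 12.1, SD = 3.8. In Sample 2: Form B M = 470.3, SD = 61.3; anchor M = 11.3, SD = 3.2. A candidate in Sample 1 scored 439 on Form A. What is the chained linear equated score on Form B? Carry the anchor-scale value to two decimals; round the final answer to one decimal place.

446.7

Form A → anchor (Sample 1): v = (3.8/66.6)(439 − 474.6) + 12.1 = 10.07
anchor → Form B (Sample 2): y = (61.3/3.2)(10.07 − 11.3) + 470.3 = 446.7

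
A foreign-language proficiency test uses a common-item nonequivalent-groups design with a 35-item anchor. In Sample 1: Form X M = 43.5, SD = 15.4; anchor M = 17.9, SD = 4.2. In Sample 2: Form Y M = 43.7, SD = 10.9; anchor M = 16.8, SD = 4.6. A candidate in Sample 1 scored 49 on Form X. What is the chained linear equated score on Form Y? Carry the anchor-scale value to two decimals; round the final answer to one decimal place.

Form X → anchor (Sample 1): v = (4.2/15.4)(49 − 43.5) + 17.9 = 19.40
anchor → Form Y (Sample 2): y = (10.9/4.6)(19.40 − 16.8) + 43.7 = 49.9

49.9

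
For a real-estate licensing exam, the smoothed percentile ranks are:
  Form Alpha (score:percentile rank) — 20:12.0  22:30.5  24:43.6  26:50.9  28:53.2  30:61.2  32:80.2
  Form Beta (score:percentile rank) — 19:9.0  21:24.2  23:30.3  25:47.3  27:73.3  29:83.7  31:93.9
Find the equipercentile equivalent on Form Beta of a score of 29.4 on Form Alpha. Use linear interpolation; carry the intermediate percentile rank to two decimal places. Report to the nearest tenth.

25.9

PR of 29.4 on Form Alpha: 53.2 + (29.4 − 28)/(30 − 28) × (61.2 − 53.2) = 58.80
On Form Beta, PR 58.80 falls between score 25 (PR 47.3) and 27 (PR 73.3).
Interpolate: 25 + (58.80 − 47.3)/(73.3 − 47.3) × (27 − 25) = 25.9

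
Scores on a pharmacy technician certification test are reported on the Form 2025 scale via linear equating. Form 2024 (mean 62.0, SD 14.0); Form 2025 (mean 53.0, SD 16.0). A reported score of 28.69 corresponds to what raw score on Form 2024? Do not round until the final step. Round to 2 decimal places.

Invert y = (SD_Y/SD_X)(x − M_X) + M_Y:
x = (SD_X/SD_Y)(y − M_Y) + M_X = (14.0/16.0)(28.69 − 53.0) + 62.0
x = 0.875000 × -24.310 + 62.0 = 40.73

40.73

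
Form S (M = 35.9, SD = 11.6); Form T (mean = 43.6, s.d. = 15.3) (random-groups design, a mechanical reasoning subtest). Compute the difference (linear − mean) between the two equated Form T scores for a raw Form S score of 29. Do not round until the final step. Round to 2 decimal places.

Mean-equated: 29 + (43.6 − 35.9) = 36.70
Linear-equated: (15.3/11.6)(29 − 35.9) + 43.6 = 34.499
Difference = 34.499 − 36.70 = -2.20

-2.20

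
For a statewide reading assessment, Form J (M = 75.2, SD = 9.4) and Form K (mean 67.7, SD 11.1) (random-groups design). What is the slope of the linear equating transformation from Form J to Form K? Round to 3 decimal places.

A = SD_Y / SD_X = 11.1 / 9.4 = 1.181

1.181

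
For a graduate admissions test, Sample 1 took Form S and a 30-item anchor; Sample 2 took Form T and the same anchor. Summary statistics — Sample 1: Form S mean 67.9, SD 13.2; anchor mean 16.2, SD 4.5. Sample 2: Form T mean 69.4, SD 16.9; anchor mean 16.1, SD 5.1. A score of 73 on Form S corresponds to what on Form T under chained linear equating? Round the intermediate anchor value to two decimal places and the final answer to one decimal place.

Form S → anchor (Sample 1): v = (4.5/13.2)(73 − 67.9) + 16.2 = 17.94
anchor → Form T (Sample 2): y = (16.9/5.1)(17.94 − 16.1) + 69.4 = 75.5

75.5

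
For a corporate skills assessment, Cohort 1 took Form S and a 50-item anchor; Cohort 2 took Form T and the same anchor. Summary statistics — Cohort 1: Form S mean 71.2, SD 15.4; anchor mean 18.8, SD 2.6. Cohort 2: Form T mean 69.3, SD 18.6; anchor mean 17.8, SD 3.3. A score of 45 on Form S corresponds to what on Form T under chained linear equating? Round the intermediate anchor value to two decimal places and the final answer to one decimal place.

50.0

Form S → anchor (Cohort 1): v = (2.6/15.4)(45 − 71.2) + 18.8 = 14.38
anchor → Form T (Cohort 2): y = (18.6/3.3)(14.38 − 17.8) + 69.3 = 50.0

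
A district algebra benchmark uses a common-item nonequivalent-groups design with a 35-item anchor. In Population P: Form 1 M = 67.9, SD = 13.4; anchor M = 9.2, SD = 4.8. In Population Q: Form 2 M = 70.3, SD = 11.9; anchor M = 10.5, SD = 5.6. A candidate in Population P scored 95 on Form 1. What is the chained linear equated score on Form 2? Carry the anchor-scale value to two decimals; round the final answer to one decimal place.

Form 1 → anchor (Population P): v = (4.8/13.4)(95 − 67.9) + 9.2 = 18.91
anchor → Form 2 (Population Q): y = (11.9/5.6)(18.91 − 10.5) + 70.3 = 88.2

88.2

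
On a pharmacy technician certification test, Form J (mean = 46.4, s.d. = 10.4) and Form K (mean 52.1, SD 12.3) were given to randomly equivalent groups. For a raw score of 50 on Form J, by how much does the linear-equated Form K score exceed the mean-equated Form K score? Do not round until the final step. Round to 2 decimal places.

Mean-equated: 50 + (52.1 − 46.4) = 55.70
Linear-equated: (12.3/10.4)(50 − 46.4) + 52.1 = 56.358
Difference = 56.358 − 55.70 = 0.66

0.66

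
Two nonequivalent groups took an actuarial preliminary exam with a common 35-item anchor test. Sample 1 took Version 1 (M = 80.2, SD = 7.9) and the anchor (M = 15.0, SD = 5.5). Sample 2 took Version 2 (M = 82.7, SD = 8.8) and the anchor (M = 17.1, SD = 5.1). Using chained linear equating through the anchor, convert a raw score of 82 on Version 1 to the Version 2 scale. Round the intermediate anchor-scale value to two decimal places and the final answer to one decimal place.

Version 1 → anchor (Sample 1): v = (5.5/7.9)(82 − 80.2) + 15.0 = 16.25
anchor → Version 2 (Sample 2): y = (8.8/5.1)(16.25 − 17.1) + 82.7 = 81.2

81.2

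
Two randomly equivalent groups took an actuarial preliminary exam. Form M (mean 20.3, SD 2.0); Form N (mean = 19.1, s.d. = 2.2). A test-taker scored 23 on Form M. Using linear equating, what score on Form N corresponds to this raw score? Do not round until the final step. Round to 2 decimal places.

22.07

Linear equating: y = (SD_Y/SD_X)(x − M_X) + M_Y
y = (2.2/2.0)(23 − 20.3) + 19.1
y = 1.100000 × 2.7 + 19.1 = 2.9700 + 19.1 = 22.07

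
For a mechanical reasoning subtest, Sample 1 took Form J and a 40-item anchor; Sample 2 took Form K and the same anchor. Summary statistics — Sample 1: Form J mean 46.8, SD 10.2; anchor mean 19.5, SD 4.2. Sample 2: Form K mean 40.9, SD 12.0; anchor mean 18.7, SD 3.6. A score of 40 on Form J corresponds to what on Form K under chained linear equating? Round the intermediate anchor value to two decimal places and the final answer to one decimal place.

34.2

Form J → anchor (Sample 1): v = (4.2/10.2)(40 − 46.8) + 19.5 = 16.70
anchor → Form K (Sample 2): y = (12.0/3.6)(16.70 − 18.7) + 40.9 = 34.2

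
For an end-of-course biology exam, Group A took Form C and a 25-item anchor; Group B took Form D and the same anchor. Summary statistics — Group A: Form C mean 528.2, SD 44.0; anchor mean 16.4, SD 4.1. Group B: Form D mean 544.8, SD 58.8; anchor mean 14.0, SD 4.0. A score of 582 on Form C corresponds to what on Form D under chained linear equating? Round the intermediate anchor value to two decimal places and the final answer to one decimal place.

653.7

Form C → anchor (Group A): v = (4.1/44.0)(582 − 528.2) + 16.4 = 21.41
anchor → Form D (Group B): y = (58.8/4.0)(21.41 − 14.0) + 544.8 = 653.7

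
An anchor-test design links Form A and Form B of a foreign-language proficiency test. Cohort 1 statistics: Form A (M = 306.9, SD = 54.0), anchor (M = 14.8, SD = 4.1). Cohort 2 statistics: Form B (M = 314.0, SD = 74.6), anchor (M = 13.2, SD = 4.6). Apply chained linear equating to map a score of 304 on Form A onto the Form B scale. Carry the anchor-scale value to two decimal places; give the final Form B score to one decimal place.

Form A → anchor (Cohort 1): v = (4.1/54.0)(304 − 306.9) + 14.8 = 14.58
anchor → Form B (Cohort 2): y = (74.6/4.6)(14.58 − 13.2) + 314.0 = 336.4

336.4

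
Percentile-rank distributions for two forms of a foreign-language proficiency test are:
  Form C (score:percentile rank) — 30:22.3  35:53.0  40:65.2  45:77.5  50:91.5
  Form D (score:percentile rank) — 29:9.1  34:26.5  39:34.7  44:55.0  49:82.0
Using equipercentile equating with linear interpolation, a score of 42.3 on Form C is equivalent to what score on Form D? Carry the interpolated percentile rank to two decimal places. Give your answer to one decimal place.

46.9

PR of 42.3 on Form C: 65.2 + (42.3 − 40)/(45 − 40) × (77.5 − 65.2) = 70.86
On Form D, PR 70.86 falls between score 44 (PR 55.0) and 49 (PR 82.0).
Interpolate: 44 + (70.86 − 55.0)/(82.0 − 55.0) × (49 − 44) = 46.9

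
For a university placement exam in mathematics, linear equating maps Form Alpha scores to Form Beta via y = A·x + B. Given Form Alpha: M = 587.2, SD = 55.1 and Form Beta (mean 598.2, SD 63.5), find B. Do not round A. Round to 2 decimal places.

-78.52

A = SD_Y / SD_X = 63.5 / 55.1 = 1.152450
B = M_Y − A·M_X = 598.2 − 1.152450 × 587.2 = -78.52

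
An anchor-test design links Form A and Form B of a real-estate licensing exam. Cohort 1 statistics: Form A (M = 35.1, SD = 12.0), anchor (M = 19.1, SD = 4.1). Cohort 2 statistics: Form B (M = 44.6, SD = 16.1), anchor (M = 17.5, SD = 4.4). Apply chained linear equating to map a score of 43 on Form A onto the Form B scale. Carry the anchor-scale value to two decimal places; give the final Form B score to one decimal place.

60.3

Form A → anchor (Cohort 1): v = (4.1/12.0)(43 − 35.1) + 19.1 = 21.80
anchor → Form B (Cohort 2): y = (16.1/4.4)(21.80 − 17.5) + 44.6 = 60.3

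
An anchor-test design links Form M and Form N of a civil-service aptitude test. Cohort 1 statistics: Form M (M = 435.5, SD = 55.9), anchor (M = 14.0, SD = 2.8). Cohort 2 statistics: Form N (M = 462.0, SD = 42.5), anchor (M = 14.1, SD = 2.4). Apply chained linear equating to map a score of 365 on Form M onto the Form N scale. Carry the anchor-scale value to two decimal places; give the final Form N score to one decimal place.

Form M → anchor (Cohort 1): v = (2.8/55.9)(365 − 435.5) + 14.0 = 10.47
anchor → Form N (Cohort 2): y = (42.5/2.4)(10.47 − 14.1) + 462.0 = 397.7

397.7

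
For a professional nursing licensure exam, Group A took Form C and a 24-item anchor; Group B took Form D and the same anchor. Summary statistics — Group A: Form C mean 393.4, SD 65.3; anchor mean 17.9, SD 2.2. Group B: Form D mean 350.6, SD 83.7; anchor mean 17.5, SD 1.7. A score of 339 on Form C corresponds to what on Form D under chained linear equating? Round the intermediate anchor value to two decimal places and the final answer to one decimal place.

Form C → anchor (Group A): v = (2.2/65.3)(339 − 393.4) + 17.9 = 16.07
anchor → Form D (Group B): y = (83.7/1.7)(16.07 − 17.5) + 350.6 = 280.2

280.2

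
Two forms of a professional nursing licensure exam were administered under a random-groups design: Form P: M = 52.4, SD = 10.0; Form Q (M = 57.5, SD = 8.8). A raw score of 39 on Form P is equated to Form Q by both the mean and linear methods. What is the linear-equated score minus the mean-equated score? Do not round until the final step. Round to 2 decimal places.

1.61

Mean-equated: 39 + (57.5 − 52.4) = 44.10
Linear-equated: (8.8/10.0)(39 − 52.4) + 57.5 = 45.708
Difference = 45.708 − 44.10 = 1.61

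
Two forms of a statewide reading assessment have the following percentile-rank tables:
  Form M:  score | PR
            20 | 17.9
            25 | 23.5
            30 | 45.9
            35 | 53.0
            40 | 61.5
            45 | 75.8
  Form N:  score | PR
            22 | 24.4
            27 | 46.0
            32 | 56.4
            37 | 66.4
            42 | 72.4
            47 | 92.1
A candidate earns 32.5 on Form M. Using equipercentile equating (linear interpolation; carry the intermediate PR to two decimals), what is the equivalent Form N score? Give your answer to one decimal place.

PR of 32.5 on Form M: 45.9 + (32.5 − 30)/(35 − 30) × (53.0 − 45.9) = 49.45
On Form N, PR 49.45 falls between score 27 (PR 46.0) and 32 (PR 56.4).
Interpolate: 27 + (49.45 − 46.0)/(56.4 − 46.0) × (32 − 27) = 28.7

28.7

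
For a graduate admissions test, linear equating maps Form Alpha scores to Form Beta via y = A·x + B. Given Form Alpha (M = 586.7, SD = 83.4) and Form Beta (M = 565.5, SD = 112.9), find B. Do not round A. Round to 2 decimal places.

A = SD_Y / SD_X = 112.9 / 83.4 = 1.353717
B = M_Y − A·M_X = 565.5 − 1.353717 × 586.7 = -228.73

-228.73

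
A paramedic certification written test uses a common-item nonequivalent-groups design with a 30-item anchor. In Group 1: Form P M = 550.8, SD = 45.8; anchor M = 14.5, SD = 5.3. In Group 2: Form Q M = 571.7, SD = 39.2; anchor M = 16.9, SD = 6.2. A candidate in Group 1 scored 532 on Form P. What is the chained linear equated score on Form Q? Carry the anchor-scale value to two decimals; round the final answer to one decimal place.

Form P → anchor (Group 1): v = (5.3/45.8)(532 − 550.8) + 14.5 = 12.32
anchor → Form Q (Group 2): y = (39.2/6.2)(12.32 − 16.9) + 571.7 = 542.7

542.7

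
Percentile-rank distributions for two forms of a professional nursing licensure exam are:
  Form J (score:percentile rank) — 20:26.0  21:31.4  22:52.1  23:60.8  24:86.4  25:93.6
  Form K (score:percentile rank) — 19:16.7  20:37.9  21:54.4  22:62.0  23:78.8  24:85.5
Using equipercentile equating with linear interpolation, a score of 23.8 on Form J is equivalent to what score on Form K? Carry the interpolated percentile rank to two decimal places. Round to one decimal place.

PR of 23.8 on Form J: 60.8 + (23.8 − 23)/(24 − 23) × (86.4 − 60.8) = 81.28
On Form K, PR 81.28 falls between score 23 (PR 78.8) and 24 (PR 85.5).
Interpolate: 23 + (81.28 − 78.8)/(85.5 − 78.8) × (24 − 23) = 23.4

23.4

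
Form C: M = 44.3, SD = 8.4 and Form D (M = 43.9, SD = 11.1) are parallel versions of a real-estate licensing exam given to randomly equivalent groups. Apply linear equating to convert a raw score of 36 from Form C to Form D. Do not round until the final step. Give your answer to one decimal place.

Linear equating: y = (SD_Y/SD_X)(x − M_X) + M_Y
y = (11.1/8.4)(36 − 44.3) + 43.9
y = 1.321429 × -8.3 + 43.9 = -10.9679 + 43.9 = 32.9

32.9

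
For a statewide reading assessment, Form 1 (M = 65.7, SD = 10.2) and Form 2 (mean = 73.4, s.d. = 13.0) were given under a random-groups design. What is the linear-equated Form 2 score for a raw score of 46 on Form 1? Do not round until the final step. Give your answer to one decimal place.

Linear equating: y = (SD_Y/SD_X)(x − M_X) + M_Y
y = (13.0/10.2)(46 − 65.7) + 73.4
y = 1.274510 × -19.7 + 73.4 = -25.1078 + 73.4 = 48.3

48.3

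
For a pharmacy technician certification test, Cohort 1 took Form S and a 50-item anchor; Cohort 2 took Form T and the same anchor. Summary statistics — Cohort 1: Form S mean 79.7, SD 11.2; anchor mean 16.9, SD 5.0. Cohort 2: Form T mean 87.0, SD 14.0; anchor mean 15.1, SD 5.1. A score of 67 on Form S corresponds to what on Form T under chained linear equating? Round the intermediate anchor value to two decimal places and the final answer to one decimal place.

Form S → anchor (Cohort 1): v = (5.0/11.2)(67 − 79.7) + 16.9 = 11.23
anchor → Form T (Cohort 2): y = (14.0/5.1)(11.23 − 15.1) + 87.0 = 76.4

76.4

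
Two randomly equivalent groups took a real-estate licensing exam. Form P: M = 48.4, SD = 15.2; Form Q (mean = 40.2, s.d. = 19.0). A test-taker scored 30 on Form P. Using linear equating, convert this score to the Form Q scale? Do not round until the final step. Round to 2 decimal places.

Linear equating: y = (SD_Y/SD_X)(x − M_X) + M_Y
y = (19.0/15.2)(30 − 48.4) + 40.2
y = 1.250000 × -18.4 + 40.2 = -23.0000 + 40.2 = 17.20

17.20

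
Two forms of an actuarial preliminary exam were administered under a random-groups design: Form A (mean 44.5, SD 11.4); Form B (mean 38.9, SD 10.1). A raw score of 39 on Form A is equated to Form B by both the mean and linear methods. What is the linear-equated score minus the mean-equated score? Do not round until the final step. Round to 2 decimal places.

Mean-equated: 39 + (38.9 − 44.5) = 33.40
Linear-equated: (10.1/11.4)(39 − 44.5) + 38.9 = 34.027
Difference = 34.027 − 33.40 = 0.63

0.63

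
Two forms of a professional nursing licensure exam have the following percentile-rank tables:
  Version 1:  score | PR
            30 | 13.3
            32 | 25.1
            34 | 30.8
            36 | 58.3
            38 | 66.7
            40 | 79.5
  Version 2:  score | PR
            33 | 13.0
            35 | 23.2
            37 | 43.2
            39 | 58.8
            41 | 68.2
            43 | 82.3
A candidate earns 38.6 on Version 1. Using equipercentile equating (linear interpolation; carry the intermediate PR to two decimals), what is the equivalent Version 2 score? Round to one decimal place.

PR of 38.6 on Version 1: 66.7 + (38.6 − 38)/(40 − 38) × (79.5 − 66.7) = 70.54
On Version 2, PR 70.54 falls between score 41 (PR 68.2) and 43 (PR 82.3).
Interpolate: 41 + (70.54 − 68.2)/(82.3 − 68.2) × (43 − 41) = 41.3

41.3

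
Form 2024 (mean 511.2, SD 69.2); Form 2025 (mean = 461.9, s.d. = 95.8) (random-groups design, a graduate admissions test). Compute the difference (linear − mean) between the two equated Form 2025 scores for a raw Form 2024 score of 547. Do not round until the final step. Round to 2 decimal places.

13.76

Mean-equated: 547 + (461.9 − 511.2) = 497.70
Linear-equated: (95.8/69.2)(547 − 511.2) + 461.9 = 511.461
Difference = 511.461 − 497.70 = 13.76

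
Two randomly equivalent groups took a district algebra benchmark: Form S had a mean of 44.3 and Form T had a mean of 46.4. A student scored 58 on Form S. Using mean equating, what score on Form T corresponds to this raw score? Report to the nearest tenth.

60.1

Mean equating: y = x + (M_Y − M_X) = 58 + (46.4 − 44.3) = 60.1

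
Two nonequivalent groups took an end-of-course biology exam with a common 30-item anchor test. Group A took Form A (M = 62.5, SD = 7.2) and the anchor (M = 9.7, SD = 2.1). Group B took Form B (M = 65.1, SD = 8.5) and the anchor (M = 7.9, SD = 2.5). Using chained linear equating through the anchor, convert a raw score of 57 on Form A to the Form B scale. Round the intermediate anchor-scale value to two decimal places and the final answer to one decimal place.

Form A → anchor (Group A): v = (2.1/7.2)(57 − 62.5) + 9.7 = 8.10
anchor → Form B (Group B): y = (8.5/2.5)(8.10 − 7.9) + 65.1 = 65.8

65.8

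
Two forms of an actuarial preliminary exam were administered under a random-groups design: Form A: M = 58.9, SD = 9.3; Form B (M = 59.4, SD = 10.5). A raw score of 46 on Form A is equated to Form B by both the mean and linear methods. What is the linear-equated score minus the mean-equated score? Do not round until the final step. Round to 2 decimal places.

-1.66

Mean-equated: 46 + (59.4 − 58.9) = 46.50
Linear-equated: (10.5/9.3)(46 − 58.9) + 59.4 = 44.835
Difference = 44.835 − 46.50 = -1.66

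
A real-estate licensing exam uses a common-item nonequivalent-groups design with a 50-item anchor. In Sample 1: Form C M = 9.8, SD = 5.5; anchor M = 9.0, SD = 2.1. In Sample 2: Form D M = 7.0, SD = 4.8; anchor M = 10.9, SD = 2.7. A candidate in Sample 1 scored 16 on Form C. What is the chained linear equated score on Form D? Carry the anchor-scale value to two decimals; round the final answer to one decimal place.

Form C → anchor (Sample 1): v = (2.1/5.5)(16 − 9.8) + 9.0 = 11.37
anchor → Form D (Sample 2): y = (4.8/2.7)(11.37 − 10.9) + 7.0 = 7.8

7.8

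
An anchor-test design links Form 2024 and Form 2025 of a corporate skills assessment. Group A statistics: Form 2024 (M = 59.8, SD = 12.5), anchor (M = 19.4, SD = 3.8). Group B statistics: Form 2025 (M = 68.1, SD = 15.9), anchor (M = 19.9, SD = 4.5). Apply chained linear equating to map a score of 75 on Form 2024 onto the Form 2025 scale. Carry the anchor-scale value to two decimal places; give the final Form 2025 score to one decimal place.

Form 2024 → anchor (Group A): v = (3.8/12.5)(75 − 59.8) + 19.4 = 24.02
anchor → Form 2025 (Group B): y = (15.9/4.5)(24.02 − 19.9) + 68.1 = 82.7

82.7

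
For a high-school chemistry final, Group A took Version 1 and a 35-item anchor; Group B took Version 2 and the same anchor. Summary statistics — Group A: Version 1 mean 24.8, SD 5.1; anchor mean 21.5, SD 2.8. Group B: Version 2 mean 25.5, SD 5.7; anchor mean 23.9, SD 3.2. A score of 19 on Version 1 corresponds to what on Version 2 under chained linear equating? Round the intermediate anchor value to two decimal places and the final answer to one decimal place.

Version 1 → anchor (Group A): v = (2.8/5.1)(19 − 24.8) + 21.5 = 18.32
anchor → Version 2 (Group B): y = (5.7/3.2)(18.32 − 23.9) + 25.5 = 15.6

15.6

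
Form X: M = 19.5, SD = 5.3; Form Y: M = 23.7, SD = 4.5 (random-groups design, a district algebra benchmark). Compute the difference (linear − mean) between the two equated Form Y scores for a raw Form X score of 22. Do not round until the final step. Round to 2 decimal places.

-0.38

Mean-equated: 22 + (23.7 − 19.5) = 26.20
Linear-equated: (4.5/5.3)(22 − 19.5) + 23.7 = 25.823
Difference = 25.823 − 26.20 = -0.38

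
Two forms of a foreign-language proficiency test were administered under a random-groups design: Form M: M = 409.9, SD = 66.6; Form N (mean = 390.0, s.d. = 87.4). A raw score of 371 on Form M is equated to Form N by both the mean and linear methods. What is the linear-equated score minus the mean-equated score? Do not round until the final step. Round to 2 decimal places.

Mean-equated: 371 + (390.0 − 409.9) = 351.10
Linear-equated: (87.4/66.6)(371 − 409.9) + 390.0 = 338.951
Difference = 338.951 − 351.10 = -12.15

-12.15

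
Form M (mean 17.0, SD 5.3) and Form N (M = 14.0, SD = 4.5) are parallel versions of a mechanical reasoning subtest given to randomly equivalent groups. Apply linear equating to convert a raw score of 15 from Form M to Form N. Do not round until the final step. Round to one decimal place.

Linear equating: y = (SD_Y/SD_X)(x − M_X) + M_Y
y = (4.5/5.3)(15 − 17.0) + 14.0
y = 0.849057 × -2.0 + 14.0 = -1.6981 + 14.0 = 12.3

12.3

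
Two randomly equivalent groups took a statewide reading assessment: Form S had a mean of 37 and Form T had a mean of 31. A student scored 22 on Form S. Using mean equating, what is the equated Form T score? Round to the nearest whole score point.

16

Mean equating: y = x + (M_Y − M_X) = 22 + (31 − 37) = 16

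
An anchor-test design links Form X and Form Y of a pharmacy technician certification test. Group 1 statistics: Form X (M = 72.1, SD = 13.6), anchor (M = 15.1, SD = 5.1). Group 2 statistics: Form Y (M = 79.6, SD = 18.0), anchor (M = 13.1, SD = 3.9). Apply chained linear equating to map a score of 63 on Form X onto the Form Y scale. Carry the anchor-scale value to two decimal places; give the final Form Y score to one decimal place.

73.1

Form X → anchor (Group 1): v = (5.1/13.6)(63 − 72.1) + 15.1 = 11.69
anchor → Form Y (Group 2): y = (18.0/3.9)(11.69 − 13.1) + 79.6 = 73.1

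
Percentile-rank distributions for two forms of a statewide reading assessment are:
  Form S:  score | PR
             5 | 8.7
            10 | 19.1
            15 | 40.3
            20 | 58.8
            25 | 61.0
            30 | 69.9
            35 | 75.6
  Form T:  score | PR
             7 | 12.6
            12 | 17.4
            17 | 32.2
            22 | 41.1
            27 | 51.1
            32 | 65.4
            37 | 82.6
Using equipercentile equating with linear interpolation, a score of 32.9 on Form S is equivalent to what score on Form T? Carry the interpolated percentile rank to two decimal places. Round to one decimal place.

34.3

PR of 32.9 on Form S: 69.9 + (32.9 − 30)/(35 − 30) × (75.6 − 69.9) = 73.21
On Form T, PR 73.21 falls between score 32 (PR 65.4) and 37 (PR 82.6).
Interpolate: 32 + (73.21 − 65.4)/(82.6 − 65.4) × (37 − 32) = 34.3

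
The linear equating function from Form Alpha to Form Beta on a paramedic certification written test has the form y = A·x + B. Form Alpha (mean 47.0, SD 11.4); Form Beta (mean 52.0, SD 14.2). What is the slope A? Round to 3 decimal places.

A = SD_Y / SD_X = 14.2 / 11.4 = 1.246

1.246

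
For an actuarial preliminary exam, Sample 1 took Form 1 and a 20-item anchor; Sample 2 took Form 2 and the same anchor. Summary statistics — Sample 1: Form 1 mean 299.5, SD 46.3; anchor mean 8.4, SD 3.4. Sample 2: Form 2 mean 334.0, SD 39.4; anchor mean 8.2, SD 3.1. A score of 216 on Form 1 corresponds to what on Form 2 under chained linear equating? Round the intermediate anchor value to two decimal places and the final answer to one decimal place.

258.6

Form 1 → anchor (Sample 1): v = (3.4/46.3)(216 − 299.5) + 8.4 = 2.27
anchor → Form 2 (Sample 2): y = (39.4/3.1)(2.27 − 8.2) + 334.0 = 258.6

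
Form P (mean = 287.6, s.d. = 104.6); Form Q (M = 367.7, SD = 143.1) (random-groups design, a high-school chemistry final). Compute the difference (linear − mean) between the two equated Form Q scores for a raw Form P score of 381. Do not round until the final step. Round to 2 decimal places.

34.38

Mean-equated: 381 + (367.7 − 287.6) = 461.10
Linear-equated: (143.1/104.6)(381 − 287.6) + 367.7 = 495.478
Difference = 495.478 − 461.10 = 34.38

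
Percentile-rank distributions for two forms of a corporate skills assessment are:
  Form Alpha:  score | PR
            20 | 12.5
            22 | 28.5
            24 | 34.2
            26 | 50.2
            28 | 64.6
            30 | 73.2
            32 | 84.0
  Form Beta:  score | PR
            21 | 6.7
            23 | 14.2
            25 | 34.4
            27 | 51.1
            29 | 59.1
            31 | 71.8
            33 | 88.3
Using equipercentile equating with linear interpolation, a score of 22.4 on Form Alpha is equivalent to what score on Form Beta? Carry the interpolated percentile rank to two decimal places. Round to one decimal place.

PR of 22.4 on Form Alpha: 28.5 + (22.4 − 22)/(24 − 22) × (34.2 − 28.5) = 29.64
On Form Beta, PR 29.64 falls between score 23 (PR 14.2) and 25 (PR 34.4).
Interpolate: 23 + (29.64 − 14.2)/(34.4 − 14.2) × (25 − 23) = 24.5

24.5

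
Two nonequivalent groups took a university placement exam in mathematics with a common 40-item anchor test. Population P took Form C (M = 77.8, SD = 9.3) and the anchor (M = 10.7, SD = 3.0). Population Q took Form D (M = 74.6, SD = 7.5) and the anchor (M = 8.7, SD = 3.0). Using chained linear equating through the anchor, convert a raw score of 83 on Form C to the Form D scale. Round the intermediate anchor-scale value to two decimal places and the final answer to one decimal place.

Form C → anchor (Population P): v = (3.0/9.3)(83 − 77.8) + 10.7 = 12.38
anchor → Form D (Population Q): y = (7.5/3.0)(12.38 − 8.7) + 74.6 = 83.8

83.8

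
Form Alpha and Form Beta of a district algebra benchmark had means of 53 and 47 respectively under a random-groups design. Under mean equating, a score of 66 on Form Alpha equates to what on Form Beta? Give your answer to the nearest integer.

Mean equating: y = x + (M_Y − M_X) = 66 + (47 − 53) = 60

60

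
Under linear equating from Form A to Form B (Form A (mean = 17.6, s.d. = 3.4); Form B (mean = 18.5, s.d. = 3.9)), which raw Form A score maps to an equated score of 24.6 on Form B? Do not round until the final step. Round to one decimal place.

Invert y = (SD_Y/SD_X)(x − M_X) + M_Y:
x = (SD_X/SD_Y)(y − M_Y) + M_X = (3.4/3.9)(24.6 − 18.5) + 17.6
x = 0.871795 × 6.100 + 17.6 = 22.9

22.9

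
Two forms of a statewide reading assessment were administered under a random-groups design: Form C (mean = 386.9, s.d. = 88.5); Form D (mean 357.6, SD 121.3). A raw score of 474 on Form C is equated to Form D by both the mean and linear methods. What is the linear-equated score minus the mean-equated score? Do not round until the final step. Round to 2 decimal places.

32.28

Mean-equated: 474 + (357.6 − 386.9) = 444.70
Linear-equated: (121.3/88.5)(474 − 386.9) + 357.6 = 476.981
Difference = 476.981 − 444.70 = 32.28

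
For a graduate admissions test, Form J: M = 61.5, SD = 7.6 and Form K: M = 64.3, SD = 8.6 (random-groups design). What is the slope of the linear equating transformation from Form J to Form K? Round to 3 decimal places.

A = SD_Y / SD_X = 8.6 / 7.6 = 1.132

1.132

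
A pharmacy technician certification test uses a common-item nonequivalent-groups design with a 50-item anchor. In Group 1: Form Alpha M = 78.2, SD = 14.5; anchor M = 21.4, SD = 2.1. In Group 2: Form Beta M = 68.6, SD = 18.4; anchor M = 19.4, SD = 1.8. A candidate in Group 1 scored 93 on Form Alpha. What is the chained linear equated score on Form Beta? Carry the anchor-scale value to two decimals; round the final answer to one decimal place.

Form Alpha → anchor (Group 1): v = (2.1/14.5)(93 − 78.2) + 21.4 = 23.54
anchor → Form Beta (Group 2): y = (18.4/1.8)(23.54 − 19.4) + 68.6 = 110.9

110.9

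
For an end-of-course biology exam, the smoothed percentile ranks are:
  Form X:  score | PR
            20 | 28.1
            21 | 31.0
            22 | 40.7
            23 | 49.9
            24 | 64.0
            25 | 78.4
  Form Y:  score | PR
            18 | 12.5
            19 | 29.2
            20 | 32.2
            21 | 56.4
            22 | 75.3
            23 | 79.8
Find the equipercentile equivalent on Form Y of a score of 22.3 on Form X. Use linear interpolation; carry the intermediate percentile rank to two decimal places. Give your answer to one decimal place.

PR of 22.3 on Form X: 40.7 + (22.3 − 22)/(23 − 22) × (49.9 − 40.7) = 43.46
On Form Y, PR 43.46 falls between score 20 (PR 32.2) and 21 (PR 56.4).
Interpolate: 20 + (43.46 − 32.2)/(56.4 − 32.2) × (21 − 20) = 20.5

20.5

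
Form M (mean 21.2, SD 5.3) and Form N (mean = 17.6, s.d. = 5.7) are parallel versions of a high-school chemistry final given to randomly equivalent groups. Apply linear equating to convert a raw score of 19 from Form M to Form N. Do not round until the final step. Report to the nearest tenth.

15.2

Linear equating: y = (SD_Y/SD_X)(x − M_X) + M_Y
y = (5.7/5.3)(19 − 21.2) + 17.6
y = 1.075472 × -2.2 + 17.6 = -2.3660 + 17.6 = 15.2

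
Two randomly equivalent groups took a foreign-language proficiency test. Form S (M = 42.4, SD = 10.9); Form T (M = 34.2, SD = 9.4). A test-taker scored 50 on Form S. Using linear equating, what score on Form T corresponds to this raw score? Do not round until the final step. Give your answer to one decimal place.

40.8

Linear equating: y = (SD_Y/SD_X)(x − M_X) + M_Y
y = (9.4/10.9)(50 − 42.4) + 34.2
y = 0.862385 × 7.6 + 34.2 = 6.5541 + 34.2 = 40.8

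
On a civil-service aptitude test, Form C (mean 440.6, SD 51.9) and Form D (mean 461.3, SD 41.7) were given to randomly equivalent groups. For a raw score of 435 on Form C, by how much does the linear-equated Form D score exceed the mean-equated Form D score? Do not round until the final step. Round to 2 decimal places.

Mean-equated: 435 + (461.3 − 440.6) = 455.70
Linear-equated: (41.7/51.9)(435 − 440.6) + 461.3 = 456.801
Difference = 456.801 − 455.70 = 1.10

1.10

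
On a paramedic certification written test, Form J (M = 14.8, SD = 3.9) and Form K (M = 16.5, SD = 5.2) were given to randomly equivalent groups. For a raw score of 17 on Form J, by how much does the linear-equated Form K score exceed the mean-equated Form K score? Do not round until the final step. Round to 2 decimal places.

Mean-equated: 17 + (16.5 − 14.8) = 18.70
Linear-equated: (5.2/3.9)(17 − 14.8) + 16.5 = 19.433
Difference = 19.433 − 18.70 = 0.73

0.73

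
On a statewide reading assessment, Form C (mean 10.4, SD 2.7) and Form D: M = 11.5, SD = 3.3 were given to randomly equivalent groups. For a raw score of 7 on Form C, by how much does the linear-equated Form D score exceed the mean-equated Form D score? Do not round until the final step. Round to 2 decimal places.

Mean-equated: 7 + (11.5 − 10.4) = 8.10
Linear-equated: (3.3/2.7)(7 − 10.4) + 11.5 = 7.344
Difference = 7.344 − 8.10 = -0.76

-0.76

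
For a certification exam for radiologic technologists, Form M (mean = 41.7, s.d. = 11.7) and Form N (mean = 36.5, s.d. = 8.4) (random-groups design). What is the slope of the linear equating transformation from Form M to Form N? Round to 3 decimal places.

A = SD_Y / SD_X = 8.4 / 11.7 = 0.718

0.718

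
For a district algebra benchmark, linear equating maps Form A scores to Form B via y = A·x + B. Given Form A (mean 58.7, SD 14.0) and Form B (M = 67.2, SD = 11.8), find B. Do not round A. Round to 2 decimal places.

17.72

A = SD_Y / SD_X = 11.8 / 14.0 = 0.842857
B = M_Y − A·M_X = 67.2 − 0.842857 × 58.7 = 17.72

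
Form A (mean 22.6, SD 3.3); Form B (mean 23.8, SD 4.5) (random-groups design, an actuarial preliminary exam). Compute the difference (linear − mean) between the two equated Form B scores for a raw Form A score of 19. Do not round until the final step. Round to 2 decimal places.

-1.31

Mean-equated: 19 + (23.8 − 22.6) = 20.20
Linear-equated: (4.5/3.3)(19 − 22.6) + 23.8 = 18.891
Difference = 18.891 − 20.20 = -1.31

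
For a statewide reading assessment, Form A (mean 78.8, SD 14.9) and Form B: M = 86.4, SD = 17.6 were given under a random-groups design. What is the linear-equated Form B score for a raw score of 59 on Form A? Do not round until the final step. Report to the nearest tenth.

63.0

Linear equating: y = (SD_Y/SD_X)(x − M_X) + M_Y
y = (17.6/14.9)(59 − 78.8) + 86.4
y = 1.181208 × -19.8 + 86.4 = -23.3879 + 86.4 = 63.0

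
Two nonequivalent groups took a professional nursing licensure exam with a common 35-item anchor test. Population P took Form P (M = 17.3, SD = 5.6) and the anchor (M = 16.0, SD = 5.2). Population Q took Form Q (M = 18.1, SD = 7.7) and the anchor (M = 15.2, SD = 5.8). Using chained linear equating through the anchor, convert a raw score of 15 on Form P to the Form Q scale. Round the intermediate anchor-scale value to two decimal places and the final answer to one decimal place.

Form P → anchor (Population P): v = (5.2/5.6)(15 − 17.3) + 16.0 = 13.86
anchor → Form Q (Population Q): y = (7.7/5.8)(13.86 − 15.2) + 18.1 = 16.3

16.3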